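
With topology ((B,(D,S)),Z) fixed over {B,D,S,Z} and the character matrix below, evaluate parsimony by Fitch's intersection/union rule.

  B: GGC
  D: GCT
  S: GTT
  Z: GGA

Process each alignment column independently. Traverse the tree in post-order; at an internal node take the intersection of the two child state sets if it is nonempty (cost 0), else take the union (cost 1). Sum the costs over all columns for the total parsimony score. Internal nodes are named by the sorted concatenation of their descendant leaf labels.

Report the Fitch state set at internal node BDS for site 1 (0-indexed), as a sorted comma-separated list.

DS@0: {G} ∩ {G} = {G} (intersection, +0)
BDS@0: {G} ∩ {G} = {G} (intersection, +0)
BDSZ@0: {G} ∩ {G} = {G} (intersection, +0)
DS@1: {C} ∪ {T} = {C,T} (union, +1)
BDS@1: {G} ∪ {C,T} = {C,G,T} (union, +1)
BDSZ@1: {C,G,T} ∩ {G} = {G} (intersection, +0)
DS@2: {T} ∩ {T} = {T} (intersection, +0)
BDS@2: {C} ∪ {T} = {C,T} (union, +1)
BDSZ@2: {C,T} ∪ {A} = {A,C,T} (union, +1)
per-site changes: [0, 2, 2]; total = 4

C,G,T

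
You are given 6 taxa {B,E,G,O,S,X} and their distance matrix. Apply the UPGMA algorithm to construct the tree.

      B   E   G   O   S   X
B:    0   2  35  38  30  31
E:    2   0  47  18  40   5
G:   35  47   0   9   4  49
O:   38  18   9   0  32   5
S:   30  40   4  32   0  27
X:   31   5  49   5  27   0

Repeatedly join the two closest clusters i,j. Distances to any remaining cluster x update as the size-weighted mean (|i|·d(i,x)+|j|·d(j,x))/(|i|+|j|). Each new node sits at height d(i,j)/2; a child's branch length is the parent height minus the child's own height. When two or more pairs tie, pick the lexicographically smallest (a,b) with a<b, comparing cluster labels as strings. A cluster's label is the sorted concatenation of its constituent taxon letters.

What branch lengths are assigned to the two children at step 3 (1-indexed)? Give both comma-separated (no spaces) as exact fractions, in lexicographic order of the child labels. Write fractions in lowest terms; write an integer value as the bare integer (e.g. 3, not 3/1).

step 1: merge (B,E) at d=2; branch lengths B→1, E→1; new cluster BE
  updated: d(BE,G)=41, d(BE,O)=28, d(BE,S)=35, d(BE,X)=18
step 2: merge (G,S) at d=4; branch lengths G→2, S→2; new cluster GS
  updated: d(BE,GS)=38, d(GS,O)=41/2, d(GS,X)=38
step 3: merge (O,X) at d=5; branch lengths O→5/2, X→5/2; new cluster OX
  updated: d(BE,OX)=23, d(GS,OX)=117/4
step 4: merge (BE,OX) at d=23; branch lengths BE→21/2, OX→9; new cluster BEOX
  updated: d(BEOX,GS)=269/8
step 5: merge (BEOX,GS) at d=269/8; branch lengths BEOX→85/16, GS→237/16; new cluster BEGOSX
final tree: (((B:1,E:1):21/2,(O:5/2,X:5/2):9):85/16,(G:2,S:2):237/16)
total length: 405/8

5/2,5/2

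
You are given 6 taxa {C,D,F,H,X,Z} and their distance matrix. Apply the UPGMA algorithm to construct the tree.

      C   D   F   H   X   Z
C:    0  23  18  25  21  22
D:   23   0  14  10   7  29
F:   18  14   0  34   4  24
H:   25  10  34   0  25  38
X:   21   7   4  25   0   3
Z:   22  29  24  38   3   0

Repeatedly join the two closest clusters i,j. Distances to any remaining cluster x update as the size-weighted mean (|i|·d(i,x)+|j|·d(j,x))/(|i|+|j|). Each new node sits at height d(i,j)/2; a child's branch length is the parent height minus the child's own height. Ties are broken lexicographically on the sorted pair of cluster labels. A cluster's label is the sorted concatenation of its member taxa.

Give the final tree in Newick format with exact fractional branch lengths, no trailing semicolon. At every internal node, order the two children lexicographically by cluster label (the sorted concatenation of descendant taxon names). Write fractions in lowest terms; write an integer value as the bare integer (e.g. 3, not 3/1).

iteration 1: select X,Z (d=3); attach at lengths (3/2, 3/2); label the merged cluster XZ
  updated: d(C,XZ)=43/2, d(D,XZ)=18, d(F,XZ)=14, d(H,XZ)=63/2
iteration 2: select D,H (d=10); attach at lengths (5, 5); label the merged cluster DH
  updated: d(C,DH)=24, d(DH,F)=24, d(DH,XZ)=99/4
iteration 3: select F,XZ (d=14); attach at lengths (7, 11/2); label the merged cluster FXZ
  updated: d(C,FXZ)=61/3, d(DH,FXZ)=49/2
iteration 4: select C,FXZ (d=61/3); attach at lengths (61/6, 19/6); label the merged cluster CFXZ
  updated: d(CFXZ,DH)=195/8
iteration 5: select CFXZ,DH (d=195/8); attach at lengths (97/48, 115/16); label the merged cluster CDFHXZ
final tree: ((C:61/6,(F:7,(X:3/2,Z:3/2):11/2):19/6):97/48,(D:5,H:5):115/16)
total length: 1153/24

((C:61/6,(F:7,(X:3/2,Z:3/2):11/2):19/6):97/48,(D:5,H:5):115/16)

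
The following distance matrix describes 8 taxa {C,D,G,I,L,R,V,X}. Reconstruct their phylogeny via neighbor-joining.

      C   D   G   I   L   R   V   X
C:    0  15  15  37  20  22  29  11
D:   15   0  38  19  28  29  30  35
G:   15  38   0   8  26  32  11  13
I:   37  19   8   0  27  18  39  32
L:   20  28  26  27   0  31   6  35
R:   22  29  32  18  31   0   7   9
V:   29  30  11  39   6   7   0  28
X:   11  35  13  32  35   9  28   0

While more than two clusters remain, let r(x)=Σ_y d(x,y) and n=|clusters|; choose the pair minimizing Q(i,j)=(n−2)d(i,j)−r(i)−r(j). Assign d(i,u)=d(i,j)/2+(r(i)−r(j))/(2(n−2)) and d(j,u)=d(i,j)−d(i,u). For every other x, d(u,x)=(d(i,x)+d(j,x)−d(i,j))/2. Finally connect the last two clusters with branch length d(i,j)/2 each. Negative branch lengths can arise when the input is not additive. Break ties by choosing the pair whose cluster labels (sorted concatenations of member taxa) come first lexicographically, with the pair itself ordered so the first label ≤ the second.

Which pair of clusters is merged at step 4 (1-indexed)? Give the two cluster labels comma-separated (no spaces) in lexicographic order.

C,D

1. join L+V (d=6, Q=-287) ⇒ LV; edges |L|=59/12, |V|=13/12
  updated: d(C,LV)=43/2, d(D,LV)=26, d(G,LV)=31/2, d(I,LV)=30, d(LV,R)=16, d(LV,X)=57/2
2. join G+I (d=8, Q=-451/2) ⇒ GI; edges |G|=7/4, |I|=25/4
  updated: d(C,GI)=22, d(D,GI)=49/2, d(GI,LV)=75/4, d(GI,R)=21, d(GI,X)=37/2
3. join R+X (d=9, Q=-163) ⇒ RX; edges |R|=31/8, |X|=41/8
  updated: d(C,RX)=12, d(D,RX)=55/2, d(GI,RX)=61/4, d(LV,RX)=71/4
4. join C+D (d=15, Q=-237/2) ⇒ CD; edges |C|=15/4, |D|=45/4
  updated: d(CD,GI)=63/4, d(CD,LV)=65/4, d(CD,RX)=49/4
5. join CD+RX (d=49/4, Q=-65) ⇒ CDRX; edges |CD|=47/8, |RX|=51/8
  updated: d(CDRX,GI)=75/8, d(CDRX,LV)=87/8
6. join CDRX+GI (d=75/8, Q=-39) ⇒ CDGIRX; edges |CDRX|=3/4, |GI|=69/8
  updated: d(CDGIRX,LV)=81/8
7. join CDGIRX+LV (d=81/8) ⇒ CDGILRVX; edges |CDGIRX|=81/16, |LV|=81/16
final tree: ((((C:15/4,D:45/4):47/8,(R:31/8,X:41/8):51/8):3/4,(G:7/4,I:25/4):69/8):81/16,(L:59/12,V:13/12):81/16)
total length: 279/4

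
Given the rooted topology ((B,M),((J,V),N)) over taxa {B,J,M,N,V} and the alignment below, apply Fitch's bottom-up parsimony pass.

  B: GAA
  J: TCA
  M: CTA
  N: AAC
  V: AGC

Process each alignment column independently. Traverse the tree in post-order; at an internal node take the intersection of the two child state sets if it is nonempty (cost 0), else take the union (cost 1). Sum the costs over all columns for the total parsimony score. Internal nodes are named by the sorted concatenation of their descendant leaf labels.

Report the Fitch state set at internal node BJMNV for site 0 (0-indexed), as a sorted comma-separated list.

A,C,G

[col 0] BM: children B:{G}, M:{C} ∪→ {C,G}; cost 1
[col 0] JV: children J:{T}, V:{A} ∪→ {A,T}; cost 1
[col 0] JNV: children JV:{A,T}, N:{A} ∩→ {A}; cost 0
[col 0] BJMNV: children BM:{C,G}, JNV:{A} ∪→ {A,C,G}; cost 1
[col 1] BM: children B:{A}, M:{T} ∪→ {A,T}; cost 1
[col 1] JV: children J:{C}, V:{G} ∪→ {C,G}; cost 1
[col 1] JNV: children JV:{C,G}, N:{A} ∪→ {A,C,G}; cost 1
[col 1] BJMNV: children BM:{A,T}, JNV:{A,C,G} ∩→ {A}; cost 0
[col 2] BM: children B:{A}, M:{A} ∩→ {A}; cost 0
[col 2] JV: children J:{A}, V:{C} ∪→ {A,C}; cost 1
[col 2] JNV: children JV:{A,C}, N:{C} ∩→ {C}; cost 0
[col 2] BJMNV: children BM:{A}, JNV:{C} ∪→ {A,C}; cost 1
per-site changes: [3, 3, 2]; total = 8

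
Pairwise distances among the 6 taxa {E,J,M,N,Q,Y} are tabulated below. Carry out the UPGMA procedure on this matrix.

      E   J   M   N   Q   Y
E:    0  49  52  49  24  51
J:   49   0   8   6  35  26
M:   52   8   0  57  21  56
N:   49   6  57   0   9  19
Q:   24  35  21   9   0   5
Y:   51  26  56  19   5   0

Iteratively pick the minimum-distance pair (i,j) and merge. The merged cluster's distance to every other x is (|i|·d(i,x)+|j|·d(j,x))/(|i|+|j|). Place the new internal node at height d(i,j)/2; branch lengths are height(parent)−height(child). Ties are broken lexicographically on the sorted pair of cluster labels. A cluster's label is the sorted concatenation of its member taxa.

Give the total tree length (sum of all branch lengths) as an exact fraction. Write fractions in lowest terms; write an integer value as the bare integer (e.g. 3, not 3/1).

635/8

iteration 1: select Q,Y (d=5); attach at lengths (5/2, 5/2); label the merged cluster QY
  updated: d(E,QY)=75/2, d(J,QY)=61/2, d(M,QY)=77/2, d(N,QY)=14
iteration 2: select J,N (d=6); attach at lengths (3, 3); label the merged cluster JN
  updated: d(E,JN)=49, d(JN,M)=65/2, d(JN,QY)=89/4
iteration 3: select JN,QY (d=89/4); attach at lengths (65/8, 69/8); label the merged cluster JNQY
  updated: d(E,JNQY)=173/4, d(JNQY,M)=71/2
iteration 4: select JNQY,M (d=71/2); attach at lengths (53/8, 71/4); label the merged cluster JMNQY
  updated: d(E,JMNQY)=45
iteration 5: select E,JMNQY (d=45); attach at lengths (45/2, 19/4); label the merged cluster EJMNQY
final tree: (E:45/2,(((J:3,N:3):65/8,(Q:5/2,Y:5/2):69/8):53/8,M:71/4):19/4)
total length: 635/8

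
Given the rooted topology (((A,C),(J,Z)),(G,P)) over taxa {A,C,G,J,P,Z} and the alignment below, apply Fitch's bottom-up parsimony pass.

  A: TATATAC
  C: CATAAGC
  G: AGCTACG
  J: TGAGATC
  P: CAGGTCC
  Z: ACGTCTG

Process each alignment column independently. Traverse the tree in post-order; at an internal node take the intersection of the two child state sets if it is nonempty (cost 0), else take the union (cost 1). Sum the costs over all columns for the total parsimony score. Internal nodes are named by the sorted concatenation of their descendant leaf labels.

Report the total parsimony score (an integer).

site 0, node AC: A={T} ∪ C={C} → {C,T} (+1)
site 0, node JZ: J={T} ∪ Z={A} → {A,T} (+1)
site 0, node ACJZ: AC={C,T} ∩ JZ={A,T} → {T} (+0)
site 0, node GP: G={A} ∪ P={C} → {A,C} (+1)
site 0, node ACGJPZ: ACJZ={T} ∪ GP={A,C} → {A,C,T} (+1)
site 1, node AC: A={A} ∩ C={A} → {A} (+0)
site 1, node JZ: J={G} ∪ Z={C} → {C,G} (+1)
site 1, node ACJZ: AC={A} ∪ JZ={C,G} → {A,C,G} (+1)
site 1, node GP: G={G} ∪ P={A} → {A,G} (+1)
site 1, node ACGJPZ: ACJZ={A,C,G} ∩ GP={A,G} → {A,G} (+0)
site 2, node AC: A={T} ∩ C={T} → {T} (+0)
site 2, node JZ: J={A} ∪ Z={G} → {A,G} (+1)
site 2, node ACJZ: AC={T} ∪ JZ={A,G} → {A,G,T} (+1)
site 2, node GP: G={C} ∪ P={G} → {C,G} (+1)
site 2, node ACGJPZ: ACJZ={A,G,T} ∩ GP={C,G} → {G} (+0)
site 3, node AC: A={A} ∩ C={A} → {A} (+0)
site 3, node JZ: J={G} ∪ Z={T} → {G,T} (+1)
site 3, node ACJZ: AC={A} ∪ JZ={G,T} → {A,G,T} (+1)
site 3, node GP: G={T} ∪ P={G} → {G,T} (+1)
site 3, node ACGJPZ: ACJZ={A,G,T} ∩ GP={G,T} → {G,T} (+0)
site 4, node AC: A={T} ∪ C={A} → {A,T} (+1)
site 4, node JZ: J={A} ∪ Z={C} → {A,C} (+1)
site 4, node ACJZ: AC={A,T} ∩ JZ={A,C} → {A} (+0)
site 4, node GP: G={A} ∪ P={T} → {A,T} (+1)
site 4, node ACGJPZ: ACJZ={A} ∩ GP={A,T} → {A} (+0)
site 5, node AC: A={A} ∪ C={G} → {A,G} (+1)
site 5, node JZ: J={T} ∩ Z={T} → {T} (+0)
site 5, node ACJZ: AC={A,G} ∪ JZ={T} → {A,G,T} (+1)
site 5, node GP: G={C} ∩ P={C} → {C} (+0)
site 5, node ACGJPZ: ACJZ={A,G,T} ∪ GP={C} → {A,C,G,T} (+1)
site 6, node AC: A={C} ∩ C={C} → {C} (+0)
site 6, node JZ: J={C} ∪ Z={G} → {C,G} (+1)
site 6, node ACJZ: AC={C} ∩ JZ={C,G} → {C} (+0)
site 6, node GP: G={G} ∪ P={C} → {C,G} (+1)
site 6, node ACGJPZ: ACJZ={C} ∩ GP={C,G} → {C} (+0)
per-site changes: [4, 3, 3, 3, 3, 3, 2]; total = 21

21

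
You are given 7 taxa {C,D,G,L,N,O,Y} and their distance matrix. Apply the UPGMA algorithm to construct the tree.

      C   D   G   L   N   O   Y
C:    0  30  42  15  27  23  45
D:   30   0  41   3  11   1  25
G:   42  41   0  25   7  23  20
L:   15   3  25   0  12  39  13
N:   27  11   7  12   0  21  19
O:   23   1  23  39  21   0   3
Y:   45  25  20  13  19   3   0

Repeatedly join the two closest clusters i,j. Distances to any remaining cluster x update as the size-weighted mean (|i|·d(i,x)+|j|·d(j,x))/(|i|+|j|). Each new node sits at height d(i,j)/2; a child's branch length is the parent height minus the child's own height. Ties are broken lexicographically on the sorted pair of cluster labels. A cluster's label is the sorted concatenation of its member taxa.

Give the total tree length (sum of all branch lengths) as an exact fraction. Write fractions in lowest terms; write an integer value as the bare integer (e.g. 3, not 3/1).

181/3

step 1: merge (D,O) at d=1; branch lengths D→1/2, O→1/2; new cluster DO
  updated: d(C,DO)=53/2, d(DO,G)=32, d(DO,L)=21, d(DO,N)=16, d(DO,Y)=14
step 2: merge (G,N) at d=7; branch lengths G→7/2, N→7/2; new cluster GN
  updated: d(C,GN)=69/2, d(DO,GN)=24, d(GN,L)=37/2, d(GN,Y)=39/2
step 3: merge (L,Y) at d=13; branch lengths L→13/2, Y→13/2; new cluster LY
  updated: d(C,LY)=30, d(DO,LY)=35/2, d(GN,LY)=19
step 4: merge (DO,LY) at d=35/2; branch lengths DO→33/4, LY→9/4; new cluster DLOY
  updated: d(C,DLOY)=113/4, d(DLOY,GN)=43/2
step 5: merge (DLOY,GN) at d=43/2; branch lengths DLOY→2, GN→29/4; new cluster DGLNOY
  updated: d(C,DGLNOY)=91/3
step 6: merge (C,DGLNOY) at d=91/3; branch lengths C→91/6, DGLNOY→53/12; new cluster CDGLNOY
final tree: (C:91/6,(((D:1/2,O:1/2):33/4,(L:13/2,Y:13/2):9/4):2,(G:7/2,N:7/2):29/4):53/12)
total length: 181/3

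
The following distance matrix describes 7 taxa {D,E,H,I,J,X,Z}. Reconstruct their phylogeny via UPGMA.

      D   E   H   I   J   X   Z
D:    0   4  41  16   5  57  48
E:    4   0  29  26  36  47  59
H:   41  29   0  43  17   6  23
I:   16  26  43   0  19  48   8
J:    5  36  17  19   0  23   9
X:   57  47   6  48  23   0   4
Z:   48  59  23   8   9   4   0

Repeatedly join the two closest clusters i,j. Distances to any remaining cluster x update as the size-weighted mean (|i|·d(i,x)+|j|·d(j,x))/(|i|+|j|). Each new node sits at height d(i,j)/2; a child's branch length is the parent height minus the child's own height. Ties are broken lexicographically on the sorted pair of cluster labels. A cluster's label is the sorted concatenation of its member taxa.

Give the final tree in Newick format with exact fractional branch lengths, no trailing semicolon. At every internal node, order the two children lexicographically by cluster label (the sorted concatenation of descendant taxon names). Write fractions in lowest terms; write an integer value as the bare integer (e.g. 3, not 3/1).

iteration 1: select D,E (d=4); attach at lengths (2, 2); label the merged cluster DE
  updated: d(DE,H)=35, d(DE,I)=21, d(DE,J)=41/2, d(DE,X)=52, d(DE,Z)=107/2
iteration 2: select X,Z (d=4); attach at lengths (2, 2); label the merged cluster XZ
  updated: d(DE,XZ)=211/4, d(H,XZ)=29/2, d(I,XZ)=28, d(J,XZ)=16
iteration 3: select H,XZ (d=29/2); attach at lengths (29/4, 21/4); label the merged cluster HXZ
  updated: d(DE,HXZ)=281/6, d(HXZ,I)=33, d(HXZ,J)=49/3
iteration 4: select HXZ,J (d=49/3); attach at lengths (11/12, 49/6); label the merged cluster HJXZ
  updated: d(DE,HJXZ)=161/4, d(HJXZ,I)=59/2
iteration 5: select DE,I (d=21); attach at lengths (17/2, 21/2); label the merged cluster DEI
  updated: d(DEI,HJXZ)=110/3
iteration 6: select DEI,HJXZ (d=110/3); attach at lengths (47/6, 61/6); label the merged cluster DEHIJXZ
final tree: (((D:2,E:2):17/2,I:21/2):47/6,((H:29/4,(X:2,Z:2):21/4):11/12,J:49/6):61/6)
total length: 799/12

(((D:2,E:2):17/2,I:21/2):47/6,((H:29/4,(X:2,Z:2):21/4):11/12,J:49/6):61/6)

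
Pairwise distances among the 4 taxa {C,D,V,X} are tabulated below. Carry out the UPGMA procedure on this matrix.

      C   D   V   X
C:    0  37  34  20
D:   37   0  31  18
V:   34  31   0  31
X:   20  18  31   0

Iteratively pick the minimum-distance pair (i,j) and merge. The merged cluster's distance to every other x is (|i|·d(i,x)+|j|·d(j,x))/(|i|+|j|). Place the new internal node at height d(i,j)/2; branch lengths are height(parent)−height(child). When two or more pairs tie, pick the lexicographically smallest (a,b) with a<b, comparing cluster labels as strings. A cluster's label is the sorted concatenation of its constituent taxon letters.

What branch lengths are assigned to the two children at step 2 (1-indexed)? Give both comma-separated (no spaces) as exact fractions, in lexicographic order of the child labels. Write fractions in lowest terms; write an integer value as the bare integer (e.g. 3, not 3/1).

step 1: merge (D,X) at d=18; branch lengths D→9, X→9; new cluster DX
  updated: d(C,DX)=57/2, d(DX,V)=31
step 2: merge (C,DX) at d=57/2; branch lengths C→57/4, DX→21/4; new cluster CDX
  updated: d(CDX,V)=32
step 3: merge (CDX,V) at d=32; branch lengths CDX→7/4, V→16; new cluster CDVX
final tree: ((C:57/4,(D:9,X:9):21/4):7/4,V:16)
total length: 221/4

57/4,21/4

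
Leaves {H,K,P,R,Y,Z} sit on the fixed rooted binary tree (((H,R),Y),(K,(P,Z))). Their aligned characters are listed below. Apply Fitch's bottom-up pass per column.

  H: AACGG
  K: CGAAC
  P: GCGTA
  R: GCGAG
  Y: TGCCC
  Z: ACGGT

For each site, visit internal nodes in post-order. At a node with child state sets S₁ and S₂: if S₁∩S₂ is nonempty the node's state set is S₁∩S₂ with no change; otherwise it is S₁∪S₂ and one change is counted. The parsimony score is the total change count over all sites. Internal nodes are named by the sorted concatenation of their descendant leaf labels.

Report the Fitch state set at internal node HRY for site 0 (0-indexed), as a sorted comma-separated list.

HR@0: {A} ∪ {G} = {A,G} (union, +1)
HRY@0: {A,G} ∪ {T} = {A,G,T} (union, +1)
PZ@0: {G} ∪ {A} = {A,G} (union, +1)
KPZ@0: {C} ∪ {A,G} = {A,C,G} (union, +1)
HKPRYZ@0: {A,G,T} ∩ {A,C,G} = {A,G} (intersection, +0)
HR@1: {A} ∪ {C} = {A,C} (union, +1)
HRY@1: {A,C} ∪ {G} = {A,C,G} (union, +1)
PZ@1: {C} ∩ {C} = {C} (intersection, +0)
KPZ@1: {G} ∪ {C} = {C,G} (union, +1)
HKPRYZ@1: {A,C,G} ∩ {C,G} = {C,G} (intersection, +0)
HR@2: {C} ∪ {G} = {C,G} (union, +1)
HRY@2: {C,G} ∩ {C} = {C} (intersection, +0)
PZ@2: {G} ∩ {G} = {G} (intersection, +0)
KPZ@2: {A} ∪ {G} = {A,G} (union, +1)
HKPRYZ@2: {C} ∪ {A,G} = {A,C,G} (union, +1)
HR@3: {G} ∪ {A} = {A,G} (union, +1)
HRY@3: {A,G} ∪ {C} = {A,C,G} (union, +1)
PZ@3: {T} ∪ {G} = {G,T} (union, +1)
KPZ@3: {A} ∪ {G,T} = {A,G,T} (union, +1)
HKPRYZ@3: {A,C,G} ∩ {A,G,T} = {A,G} (intersection, +0)
HR@4: {G} ∩ {G} = {G} (intersection, +0)
HRY@4: {G} ∪ {C} = {C,G} (union, +1)
PZ@4: {A} ∪ {T} = {A,T} (union, +1)
KPZ@4: {C} ∪ {A,T} = {A,C,T} (union, +1)
HKPRYZ@4: {C,G} ∩ {A,C,T} = {C} (intersection, +0)
per-site changes: [4, 3, 3, 4, 3]; total = 17

A,G,T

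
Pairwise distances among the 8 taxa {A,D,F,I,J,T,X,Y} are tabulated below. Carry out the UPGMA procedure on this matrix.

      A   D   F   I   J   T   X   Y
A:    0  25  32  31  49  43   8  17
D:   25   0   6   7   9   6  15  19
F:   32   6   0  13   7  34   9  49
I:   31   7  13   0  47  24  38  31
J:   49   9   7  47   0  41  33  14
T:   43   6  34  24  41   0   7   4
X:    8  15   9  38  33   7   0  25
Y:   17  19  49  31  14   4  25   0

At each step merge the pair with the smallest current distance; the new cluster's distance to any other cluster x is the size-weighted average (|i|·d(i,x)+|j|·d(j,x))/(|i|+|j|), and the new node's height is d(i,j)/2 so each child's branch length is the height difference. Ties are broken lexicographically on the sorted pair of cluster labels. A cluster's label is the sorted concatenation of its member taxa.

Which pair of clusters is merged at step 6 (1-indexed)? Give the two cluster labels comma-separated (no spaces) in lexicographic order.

1. join T+Y (d=4) ⇒ TY; edges |T|=2, |Y|=2
  updated: d(A,TY)=30, d(D,TY)=25/2, d(F,TY)=83/2, d(I,TY)=55/2, d(J,TY)=55/2, d(TY,X)=16
2. join D+F (d=6) ⇒ DF; edges |D|=3, |F|=3
  updated: d(A,DF)=57/2, d(DF,I)=10, d(DF,J)=8, d(DF,TY)=27, d(DF,X)=12
3. join A+X (d=8) ⇒ AX; edges |A|=4, |X|=4
  updated: d(AX,DF)=81/4, d(AX,I)=69/2, d(AX,J)=41, d(AX,TY)=23
4. join DF+J (d=8) ⇒ DFJ; edges |DF|=1, |J|=4
  updated: d(AX,DFJ)=163/6, d(DFJ,I)=67/3, d(DFJ,TY)=163/6
5. join DFJ+I (d=67/3) ⇒ DFIJ; edges |DFJ|=43/6, |I|=67/6
  updated: d(AX,DFIJ)=29, d(DFIJ,TY)=109/4
6. join AX+TY (d=23) ⇒ ATXY; edges |AX|=15/2, |TY|=19/2
  updated: d(ATXY,DFIJ)=225/8
7. join ATXY+DFIJ (d=225/8) ⇒ ADFIJTXY; edges |ATXY|=41/16, |DFIJ|=139/48
final tree: (((A:4,X:4):15/2,(T:2,Y:2):19/2):41/16,(((D:3,F:3):1,J:4):43/6,I:67/6):139/48)
total length: 1531/24

AX,TY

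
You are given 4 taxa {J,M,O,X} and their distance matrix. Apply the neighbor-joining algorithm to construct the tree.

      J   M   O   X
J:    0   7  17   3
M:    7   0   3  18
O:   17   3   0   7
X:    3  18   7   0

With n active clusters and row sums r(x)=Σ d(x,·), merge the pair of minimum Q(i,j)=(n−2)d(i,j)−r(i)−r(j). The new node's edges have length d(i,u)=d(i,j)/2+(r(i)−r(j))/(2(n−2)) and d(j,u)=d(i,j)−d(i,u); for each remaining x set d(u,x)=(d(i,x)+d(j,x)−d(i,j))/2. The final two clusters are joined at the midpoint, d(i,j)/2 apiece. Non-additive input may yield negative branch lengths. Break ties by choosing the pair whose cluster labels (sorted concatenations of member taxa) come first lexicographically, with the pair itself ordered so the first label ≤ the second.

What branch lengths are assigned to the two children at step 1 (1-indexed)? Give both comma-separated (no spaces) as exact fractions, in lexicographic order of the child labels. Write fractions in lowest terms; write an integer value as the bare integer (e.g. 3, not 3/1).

5/4,7/4

step 1: merge (J,X) at d=3, Q=-49; branch lengths J→5/4, X→7/4; new cluster JX
  updated: d(JX,M)=11, d(JX,O)=21/2
step 2: merge (JX,M) at d=11, Q=-49/2; branch lengths JX→37/4, M→7/4; new cluster JMX
  updated: d(JMX,O)=5/4
step 3: merge (JMX,O) at d=5/4; branch lengths JMX→5/8, O→5/8; new cluster JMOX
final tree: (((J:5/4,X:7/4):37/4,M:7/4):5/8,O:5/8)
total length: 61/4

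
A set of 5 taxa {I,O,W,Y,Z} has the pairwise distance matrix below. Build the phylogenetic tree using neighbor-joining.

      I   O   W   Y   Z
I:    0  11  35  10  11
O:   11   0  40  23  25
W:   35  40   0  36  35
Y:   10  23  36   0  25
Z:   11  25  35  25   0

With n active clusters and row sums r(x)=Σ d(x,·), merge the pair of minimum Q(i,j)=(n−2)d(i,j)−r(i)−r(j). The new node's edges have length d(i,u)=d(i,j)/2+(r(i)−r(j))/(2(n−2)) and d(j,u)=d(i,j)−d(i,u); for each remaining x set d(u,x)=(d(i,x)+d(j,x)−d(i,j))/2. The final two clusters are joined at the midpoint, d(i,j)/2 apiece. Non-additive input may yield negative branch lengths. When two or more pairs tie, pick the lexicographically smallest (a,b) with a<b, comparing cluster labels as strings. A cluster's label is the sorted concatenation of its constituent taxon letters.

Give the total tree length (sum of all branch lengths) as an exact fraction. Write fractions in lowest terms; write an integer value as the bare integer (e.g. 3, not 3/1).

483/8

1. join W+Z (d=35, Q=-137) ⇒ WZ; edges |W|=155/6, |Z|=55/6
  updated: d(I,WZ)=11/2, d(O,WZ)=15, d(WZ,Y)=13
2. join I+O (d=11, Q=-107/2) ⇒ IO; edges |I|=-1/8, |O|=89/8
  updated: d(IO,WZ)=19/4, d(IO,Y)=11
3. join IO+WZ (d=19/4, Q=-115/4) ⇒ IOWZ; edges |IO|=11/8, |WZ|=27/8
  updated: d(IOWZ,Y)=77/8
4. join IOWZ+Y (d=77/8) ⇒ IOWYZ; edges |IOWZ|=77/16, |Y|=77/16
final tree: (((I:-1/8,O:89/8):11/8,(W:155/6,Z:55/6):27/8):77/16,Y:77/16)
total length: 483/8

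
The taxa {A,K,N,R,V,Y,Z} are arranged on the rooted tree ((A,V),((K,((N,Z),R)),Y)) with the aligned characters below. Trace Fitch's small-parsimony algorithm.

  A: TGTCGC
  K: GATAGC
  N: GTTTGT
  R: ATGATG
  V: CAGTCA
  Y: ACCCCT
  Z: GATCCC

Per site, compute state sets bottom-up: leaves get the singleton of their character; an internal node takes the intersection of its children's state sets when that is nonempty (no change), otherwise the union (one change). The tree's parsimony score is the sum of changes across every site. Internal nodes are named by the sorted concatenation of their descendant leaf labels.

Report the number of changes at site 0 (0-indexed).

4

[col 0] AV: children A:{T}, V:{C} ∪→ {C,T}; cost 1
[col 0] NZ: children N:{G}, Z:{G} ∩→ {G}; cost 0
[col 0] NRZ: children NZ:{G}, R:{A} ∪→ {A,G}; cost 1
[col 0] KNRZ: children K:{G}, NRZ:{A,G} ∩→ {G}; cost 0
[col 0] KNRYZ: children KNRZ:{G}, Y:{A} ∪→ {A,G}; cost 1
[col 0] AKNRVYZ: children AV:{C,T}, KNRYZ:{A,G} ∪→ {A,C,G,T}; cost 1
[col 1] AV: children A:{G}, V:{A} ∪→ {A,G}; cost 1
[col 1] NZ: children N:{T}, Z:{A} ∪→ {A,T}; cost 1
[col 1] NRZ: children NZ:{A,T}, R:{T} ∩→ {T}; cost 0
[col 1] KNRZ: children K:{A}, NRZ:{T} ∪→ {A,T}; cost 1
[col 1] KNRYZ: children KNRZ:{A,T}, Y:{C} ∪→ {A,C,T}; cost 1
[col 1] AKNRVYZ: children AV:{A,G}, KNRYZ:{A,C,T} ∩→ {A}; cost 0
[col 2] AV: children A:{T}, V:{G} ∪→ {G,T}; cost 1
[col 2] NZ: children N:{T}, Z:{T} ∩→ {T}; cost 0
[col 2] NRZ: children NZ:{T}, R:{G} ∪→ {G,T}; cost 1
[col 2] KNRZ: children K:{T}, NRZ:{G,T} ∩→ {T}; cost 0
[col 2] KNRYZ: children KNRZ:{T}, Y:{C} ∪→ {C,T}; cost 1
[col 2] AKNRVYZ: children AV:{G,T}, KNRYZ:{C,T} ∩→ {T}; cost 0
[col 3] AV: children A:{C}, V:{T} ∪→ {C,T}; cost 1
[col 3] NZ: children N:{T}, Z:{C} ∪→ {C,T}; cost 1
[col 3] NRZ: children NZ:{C,T}, R:{A} ∪→ {A,C,T}; cost 1
[col 3] KNRZ: children K:{A}, NRZ:{A,C,T} ∩→ {A}; cost 0
[col 3] KNRYZ: children KNRZ:{A}, Y:{C} ∪→ {A,C}; cost 1
[col 3] AKNRVYZ: children AV:{C,T}, KNRYZ:{A,C} ∩→ {C}; cost 0
[col 4] AV: children A:{G}, V:{C} ∪→ {C,G}; cost 1
[col 4] NZ: children N:{G}, Z:{C} ∪→ {C,G}; cost 1
[col 4] NRZ: children NZ:{C,G}, R:{T} ∪→ {C,G,T}; cost 1
[col 4] KNRZ: children K:{G}, NRZ:{C,G,T} ∩→ {G}; cost 0
[col 4] KNRYZ: children KNRZ:{G}, Y:{C} ∪→ {C,G}; cost 1
[col 4] AKNRVYZ: children AV:{C,G}, KNRYZ:{C,G} ∩→ {C,G}; cost 0
[col 5] AV: children A:{C}, V:{A} ∪→ {A,C}; cost 1
[col 5] NZ: children N:{T}, Z:{C} ∪→ {C,T}; cost 1
[col 5] NRZ: children NZ:{C,T}, R:{G} ∪→ {C,G,T}; cost 1
[col 5] KNRZ: children K:{C}, NRZ:{C,G,T} ∩→ {C}; cost 0
[col 5] KNRYZ: children KNRZ:{C}, Y:{T} ∪→ {C,T}; cost 1
[col 5] AKNRVYZ: children AV:{A,C}, KNRYZ:{C,T} ∩→ {C}; cost 0
per-site changes: [4, 4, 3, 4, 4, 4]; total = 23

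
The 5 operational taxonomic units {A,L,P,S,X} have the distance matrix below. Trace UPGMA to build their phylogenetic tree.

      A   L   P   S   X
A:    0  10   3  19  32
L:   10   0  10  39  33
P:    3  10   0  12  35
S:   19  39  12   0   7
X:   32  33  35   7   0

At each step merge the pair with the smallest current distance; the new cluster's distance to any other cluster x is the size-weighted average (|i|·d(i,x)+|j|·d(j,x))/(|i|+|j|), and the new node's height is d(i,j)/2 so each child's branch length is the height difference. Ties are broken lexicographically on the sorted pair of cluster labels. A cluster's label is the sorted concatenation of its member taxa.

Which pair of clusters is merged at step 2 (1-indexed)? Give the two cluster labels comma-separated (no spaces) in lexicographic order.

S,X

1. join A+P (d=3) ⇒ AP; edges |A|=3/2, |P|=3/2
  updated: d(AP,L)=10, d(AP,S)=31/2, d(AP,X)=67/2
2. join S+X (d=7) ⇒ SX; edges |S|=7/2, |X|=7/2
  updated: d(AP,SX)=49/2, d(L,SX)=36
3. join AP+L (d=10) ⇒ ALP; edges |AP|=7/2, |L|=5
  updated: d(ALP,SX)=85/3
4. join ALP+SX (d=85/3) ⇒ ALPSX; edges |ALP|=55/6, |SX|=32/3
final tree: (((A:3/2,P:3/2):7/2,L:5):55/6,(S:7/2,X:7/2):32/3)
total length: 115/3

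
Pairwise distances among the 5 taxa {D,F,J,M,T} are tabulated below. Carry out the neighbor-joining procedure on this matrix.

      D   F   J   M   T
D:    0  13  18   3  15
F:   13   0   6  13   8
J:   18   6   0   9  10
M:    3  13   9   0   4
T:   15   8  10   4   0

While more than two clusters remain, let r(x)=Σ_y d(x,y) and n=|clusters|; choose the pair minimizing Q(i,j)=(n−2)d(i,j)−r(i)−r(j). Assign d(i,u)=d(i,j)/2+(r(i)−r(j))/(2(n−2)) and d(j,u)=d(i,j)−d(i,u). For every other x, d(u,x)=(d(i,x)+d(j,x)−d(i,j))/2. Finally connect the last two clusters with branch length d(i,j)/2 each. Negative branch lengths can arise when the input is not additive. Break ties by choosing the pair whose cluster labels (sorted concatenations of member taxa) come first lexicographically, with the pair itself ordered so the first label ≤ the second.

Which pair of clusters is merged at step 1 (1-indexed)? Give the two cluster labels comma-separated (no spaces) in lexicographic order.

step 1: merge (D,M) at d=3, Q=-69; branch lengths D→29/6, M→-11/6; new cluster DM
  updated: d(DM,F)=23/2, d(DM,J)=12, d(DM,T)=8
step 2: merge (DM,T) at d=8, Q=-83/2; branch lengths DM→43/8, T→21/8; new cluster DMT
  updated: d(DMT,F)=23/4, d(DMT,J)=7
step 3: merge (DMT,F) at d=23/4, Q=-75/4; branch lengths DMT→27/8, F→19/8; new cluster DFMT
  updated: d(DFMT,J)=29/8
step 4: merge (DFMT,J) at d=29/8; branch lengths DFMT→29/16, J→29/16; new cluster DFJMT
final tree: ((((D:29/6,M:-11/6):43/8,T:21/8):27/8,F:19/8):29/16,J:29/16)
total length: 163/8

D,M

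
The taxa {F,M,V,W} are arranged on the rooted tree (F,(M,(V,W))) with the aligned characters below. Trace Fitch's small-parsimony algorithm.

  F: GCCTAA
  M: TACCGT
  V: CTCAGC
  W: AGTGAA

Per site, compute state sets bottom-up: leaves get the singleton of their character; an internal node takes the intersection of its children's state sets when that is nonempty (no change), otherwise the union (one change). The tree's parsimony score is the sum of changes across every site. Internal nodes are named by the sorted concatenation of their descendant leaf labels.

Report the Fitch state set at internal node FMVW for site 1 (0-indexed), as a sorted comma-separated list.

A,C,G,T

VW@0: {C} ∪ {A} = {A,C} (union, +1)
MVW@0: {T} ∪ {A,C} = {A,C,T} (union, +1)
FMVW@0: {G} ∪ {A,C,T} = {A,C,G,T} (union, +1)
VW@1: {T} ∪ {G} = {G,T} (union, +1)
MVW@1: {A} ∪ {G,T} = {A,G,T} (union, +1)
FMVW@1: {C} ∪ {A,G,T} = {A,C,G,T} (union, +1)
VW@2: {C} ∪ {T} = {C,T} (union, +1)
MVW@2: {C} ∩ {C,T} = {C} (intersection, +0)
FMVW@2: {C} ∩ {C} = {C} (intersection, +0)
VW@3: {A} ∪ {G} = {A,G} (union, +1)
MVW@3: {C} ∪ {A,G} = {A,C,G} (union, +1)
FMVW@3: {T} ∪ {A,C,G} = {A,C,G,T} (union, +1)
VW@4: {G} ∪ {A} = {A,G} (union, +1)
MVW@4: {G} ∩ {A,G} = {G} (intersection, +0)
FMVW@4: {A} ∪ {G} = {A,G} (union, +1)
VW@5: {C} ∪ {A} = {A,C} (union, +1)
MVW@5: {T} ∪ {A,C} = {A,C,T} (union, +1)
FMVW@5: {A} ∩ {A,C,T} = {A} (intersection, +0)
per-site changes: [3, 3, 1, 3, 2, 2]; total = 14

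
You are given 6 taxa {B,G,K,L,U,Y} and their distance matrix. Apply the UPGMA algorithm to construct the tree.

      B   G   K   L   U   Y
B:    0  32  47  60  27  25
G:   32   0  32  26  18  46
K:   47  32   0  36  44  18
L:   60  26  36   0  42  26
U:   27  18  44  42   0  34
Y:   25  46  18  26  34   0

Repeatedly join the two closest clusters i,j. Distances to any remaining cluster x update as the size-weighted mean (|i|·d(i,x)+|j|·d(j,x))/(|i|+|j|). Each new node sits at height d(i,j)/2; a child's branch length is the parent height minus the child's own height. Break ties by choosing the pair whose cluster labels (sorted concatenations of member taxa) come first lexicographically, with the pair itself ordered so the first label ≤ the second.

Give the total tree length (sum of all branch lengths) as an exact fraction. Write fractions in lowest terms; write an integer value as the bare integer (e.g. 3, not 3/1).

3161/36

1. join G+U (d=18) ⇒ GU; edges |G|=9, |U|=9
  updated: d(B,GU)=59/2, d(GU,K)=38, d(GU,L)=34, d(GU,Y)=40
2. join K+Y (d=18) ⇒ KY; edges |K|=9, |Y|=9
  updated: d(B,KY)=36, d(GU,KY)=39, d(KY,L)=31
3. join B+GU (d=59/2) ⇒ BGU; edges |B|=59/4, |GU|=23/4
  updated: d(BGU,KY)=38, d(BGU,L)=128/3
4. join KY+L (d=31) ⇒ KLY; edges |KY|=13/2, |L|=31/2
  updated: d(BGU,KLY)=356/9
5. join BGU+KLY (d=356/9) ⇒ BGKLUY; edges |BGU|=181/36, |KLY|=77/18
final tree: ((B:59/4,(G:9,U:9):23/4):181/36,((K:9,Y:9):13/2,L:31/2):77/18)
total length: 3161/36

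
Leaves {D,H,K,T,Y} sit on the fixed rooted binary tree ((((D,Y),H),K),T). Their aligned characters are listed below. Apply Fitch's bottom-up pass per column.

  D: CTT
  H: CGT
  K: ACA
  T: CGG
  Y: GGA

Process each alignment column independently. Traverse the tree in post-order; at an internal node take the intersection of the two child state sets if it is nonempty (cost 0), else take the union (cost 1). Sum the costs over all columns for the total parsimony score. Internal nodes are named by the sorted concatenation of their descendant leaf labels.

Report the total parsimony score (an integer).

7

[col 0] DY: children D:{C}, Y:{G} ∪→ {C,G}; cost 1
[col 0] DHY: children DY:{C,G}, H:{C} ∩→ {C}; cost 0
[col 0] DHKY: children DHY:{C}, K:{A} ∪→ {A,C}; cost 1
[col 0] DHKTY: children DHKY:{A,C}, T:{C} ∩→ {C}; cost 0
[col 1] DY: children D:{T}, Y:{G} ∪→ {G,T}; cost 1
[col 1] DHY: children DY:{G,T}, H:{G} ∩→ {G}; cost 0
[col 1] DHKY: children DHY:{G}, K:{C} ∪→ {C,G}; cost 1
[col 1] DHKTY: children DHKY:{C,G}, T:{G} ∩→ {G}; cost 0
[col 2] DY: children D:{T}, Y:{A} ∪→ {A,T}; cost 1
[col 2] DHY: children DY:{A,T}, H:{T} ∩→ {T}; cost 0
[col 2] DHKY: children DHY:{T}, K:{A} ∪→ {A,T}; cost 1
[col 2] DHKTY: children DHKY:{A,T}, T:{G} ∪→ {A,G,T}; cost 1
per-site changes: [2, 2, 3]; total = 7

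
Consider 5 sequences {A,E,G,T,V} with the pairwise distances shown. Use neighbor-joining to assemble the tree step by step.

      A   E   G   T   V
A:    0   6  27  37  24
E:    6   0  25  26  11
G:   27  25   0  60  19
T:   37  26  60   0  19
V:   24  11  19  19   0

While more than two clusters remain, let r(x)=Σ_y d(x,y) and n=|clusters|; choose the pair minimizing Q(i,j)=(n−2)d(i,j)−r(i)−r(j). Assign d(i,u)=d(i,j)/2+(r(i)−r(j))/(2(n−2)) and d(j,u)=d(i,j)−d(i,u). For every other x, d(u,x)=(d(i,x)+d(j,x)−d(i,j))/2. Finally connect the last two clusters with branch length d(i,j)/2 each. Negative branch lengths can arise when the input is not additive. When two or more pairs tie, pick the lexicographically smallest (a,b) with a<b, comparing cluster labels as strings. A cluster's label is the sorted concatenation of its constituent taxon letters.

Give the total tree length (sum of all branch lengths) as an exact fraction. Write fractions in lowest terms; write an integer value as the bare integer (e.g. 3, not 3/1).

iteration 1: select T,V (d=19, Q=-158); attach at lengths (21, -2); label the merged cluster TV
  updated: d(A,TV)=21, d(E,TV)=9, d(G,TV)=30
iteration 2: select A,E (d=6, Q=-82); attach at lengths (13/2, -1/2); label the merged cluster AE
  updated: d(AE,G)=23, d(AE,TV)=12
iteration 3: select AE,G (d=23, Q=-65); attach at lengths (5/2, 41/2); label the merged cluster AEG
  updated: d(AEG,TV)=19/2
iteration 4: select AEG,TV (d=19/2); attach at lengths (19/4, 19/4); label the merged cluster AEGTV
final tree: (((A:13/2,E:-1/2):5/2,G:41/2):19/4,(T:21,V:-2):19/4)
total length: 115/2

115/2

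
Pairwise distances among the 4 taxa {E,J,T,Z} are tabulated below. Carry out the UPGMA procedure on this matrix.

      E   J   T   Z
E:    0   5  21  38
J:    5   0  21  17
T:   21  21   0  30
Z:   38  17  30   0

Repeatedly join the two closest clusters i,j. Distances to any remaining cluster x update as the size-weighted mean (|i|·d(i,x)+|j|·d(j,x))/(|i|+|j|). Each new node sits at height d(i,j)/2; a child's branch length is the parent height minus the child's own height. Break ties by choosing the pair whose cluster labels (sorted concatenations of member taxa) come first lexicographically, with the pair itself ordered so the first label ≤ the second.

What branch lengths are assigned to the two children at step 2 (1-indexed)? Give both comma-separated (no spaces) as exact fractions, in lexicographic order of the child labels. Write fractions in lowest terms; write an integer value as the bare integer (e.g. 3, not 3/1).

8,21/2

iteration 1: select E,J (d=5); attach at lengths (5/2, 5/2); label the merged cluster EJ
  updated: d(EJ,T)=21, d(EJ,Z)=55/2
iteration 2: select EJ,T (d=21); attach at lengths (8, 21/2); label the merged cluster EJT
  updated: d(EJT,Z)=85/3
iteration 3: select EJT,Z (d=85/3); attach at lengths (11/3, 85/6); label the merged cluster EJTZ
final tree: (((E:5/2,J:5/2):8,T:21/2):11/3,Z:85/6)
total length: 124/3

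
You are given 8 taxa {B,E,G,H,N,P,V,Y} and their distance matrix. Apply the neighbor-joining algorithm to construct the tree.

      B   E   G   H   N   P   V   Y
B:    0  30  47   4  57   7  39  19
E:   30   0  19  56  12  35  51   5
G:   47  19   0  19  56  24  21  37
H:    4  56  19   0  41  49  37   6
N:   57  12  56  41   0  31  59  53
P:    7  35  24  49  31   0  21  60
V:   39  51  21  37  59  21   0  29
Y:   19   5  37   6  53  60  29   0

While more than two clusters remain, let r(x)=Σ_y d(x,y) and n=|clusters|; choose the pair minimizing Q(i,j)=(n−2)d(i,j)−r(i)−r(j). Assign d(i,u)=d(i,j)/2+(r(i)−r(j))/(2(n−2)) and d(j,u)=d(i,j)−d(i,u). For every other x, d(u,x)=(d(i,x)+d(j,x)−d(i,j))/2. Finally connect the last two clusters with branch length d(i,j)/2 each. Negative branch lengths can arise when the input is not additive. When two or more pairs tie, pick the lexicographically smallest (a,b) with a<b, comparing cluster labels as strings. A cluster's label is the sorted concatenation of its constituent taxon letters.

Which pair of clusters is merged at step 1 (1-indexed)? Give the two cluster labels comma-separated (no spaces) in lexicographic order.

step 1: merge (E,N) at d=12, Q=-445; branch lengths E→-29/12, N→173/12; new cluster EN
  updated: d(B,EN)=75/2, d(EN,G)=63/2, d(EN,H)=85/2, d(EN,P)=27, d(EN,V)=49, d(EN,Y)=23
step 2: merge (B,P) at d=7, Q=-613/2; branch lengths B→1/20, P→139/20; new cluster BP
  updated: d(BP,EN)=115/4, d(BP,G)=32, d(BP,H)=23, d(BP,V)=53/2, d(BP,Y)=36
step 3: merge (H,Y) at d=6, Q=-469/2; branch lengths H→41/16, Y→55/16; new cluster HY
  updated: d(BP,HY)=53/2, d(EN,HY)=119/4, d(G,HY)=25, d(HY,V)=30
step 4: merge (G,V) at d=21, Q=-173; branch lengths G→23/3, V→40/3; new cluster GV
  updated: d(BP,GV)=75/4, d(EN,GV)=119/4, d(GV,HY)=17
step 5: merge (BP,EN) at d=115/4, Q=-419/4; branch lengths BP→173/16, EN→287/16; new cluster BENP
  updated: d(BENP,GV)=79/8, d(BENP,HY)=55/4
step 6: merge (BENP,GV) at d=79/8, Q=-325/8; branch lengths BENP→53/16, GV→105/16; new cluster BEGNPV
  updated: d(BEGNPV,HY)=167/16
step 7: merge (BEGNPV,HY) at d=167/16; branch lengths BEGNPV→167/32, HY→167/32; new cluster BEGHNPVY
final tree: ((((B:1/20,P:139/20):173/16,(E:-29/12,N:173/12):287/16):53/16,(G:23/3,V:40/3):105/16):167/32,(H:41/16,Y:55/16):167/32)
total length: 1521/16

E,N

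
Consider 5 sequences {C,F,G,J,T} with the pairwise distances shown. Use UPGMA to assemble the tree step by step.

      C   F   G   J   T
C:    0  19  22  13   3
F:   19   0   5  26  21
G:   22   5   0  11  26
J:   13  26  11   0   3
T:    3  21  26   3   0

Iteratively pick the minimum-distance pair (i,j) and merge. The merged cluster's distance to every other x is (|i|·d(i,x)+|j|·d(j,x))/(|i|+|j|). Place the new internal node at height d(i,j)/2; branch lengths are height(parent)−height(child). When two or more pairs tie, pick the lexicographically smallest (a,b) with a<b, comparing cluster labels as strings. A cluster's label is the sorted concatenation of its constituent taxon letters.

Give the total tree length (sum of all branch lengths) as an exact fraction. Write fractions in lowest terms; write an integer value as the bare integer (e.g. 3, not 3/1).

173/6

iteration 1: select C,T (d=3); attach at lengths (3/2, 3/2); label the merged cluster CT
  updated: d(CT,F)=20, d(CT,G)=24, d(CT,J)=8
iteration 2: select F,G (d=5); attach at lengths (5/2, 5/2); label the merged cluster FG
  updated: d(CT,FG)=22, d(FG,J)=37/2
iteration 3: select CT,J (d=8); attach at lengths (5/2, 4); label the merged cluster CJT
  updated: d(CJT,FG)=125/6
iteration 4: select CJT,FG (d=125/6); attach at lengths (77/12, 95/12); label the merged cluster CFGJT
final tree: (((C:3/2,T:3/2):5/2,J:4):77/12,(F:5/2,G:5/2):95/12)
total length: 173/6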